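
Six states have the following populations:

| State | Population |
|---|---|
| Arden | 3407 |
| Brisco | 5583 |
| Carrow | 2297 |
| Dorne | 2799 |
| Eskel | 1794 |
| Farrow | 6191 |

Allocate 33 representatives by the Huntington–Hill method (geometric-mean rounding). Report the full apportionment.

With divisor 661: modified quotas Arden 5.154, Brisco 8.446, Carrow 3.475, Dorne 4.234, Eskel 2.714, Farrow 9.366.
Geometric-mean thresholds: Arden √(5·6)=5.477, Brisco √(8·9)=8.485, Carrow √(3·4)=3.464, Dorne √(4·5)=4.472, Eskel √(2·3)=2.449, Farrow √(9·10)=9.487.
Each quota rounded against its threshold gives Arden 5, Brisco 8, Carrow 4, Dorne 4, Eskel 3, Farrow 9 (total 33).

Arden 5, Brisco 8, Carrow 4, Dorne 4, Eskel 3, Farrow 9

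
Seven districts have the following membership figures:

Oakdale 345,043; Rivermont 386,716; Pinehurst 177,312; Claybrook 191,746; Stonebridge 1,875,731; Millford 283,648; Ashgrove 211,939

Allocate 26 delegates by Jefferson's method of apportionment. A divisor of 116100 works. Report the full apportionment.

Oakdale 2; Rivermont 3; Pinehurst 1; Claybrook 1; Stonebridge 16; Millford 2; Ashgrove 1

With modified divisor 116100: modified quotas Oakdale 2.972, Rivermont 3.331, Pinehurst 1.527, Claybrook 1.652, Stonebridge 16.156, Millford 2.443, Ashgrove 1.825.
Rounding down: Oakdale 2, Rivermont 3, Pinehurst 1, Claybrook 1, Stonebridge 16, Millford 2, Ashgrove 1 (total 26).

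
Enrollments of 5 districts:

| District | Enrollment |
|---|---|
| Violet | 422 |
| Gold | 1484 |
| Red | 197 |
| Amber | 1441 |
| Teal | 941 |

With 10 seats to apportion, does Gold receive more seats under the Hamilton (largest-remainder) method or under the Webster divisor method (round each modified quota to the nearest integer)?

Hamilton: Violet 1, Gold 3, Red 1, Amber 3, Teal 2.
Webster: Violet 1, Gold 4, Red 0, Amber 3, Teal 2.
Gold gets 3 under Hamilton and 4 under Webster.

Webster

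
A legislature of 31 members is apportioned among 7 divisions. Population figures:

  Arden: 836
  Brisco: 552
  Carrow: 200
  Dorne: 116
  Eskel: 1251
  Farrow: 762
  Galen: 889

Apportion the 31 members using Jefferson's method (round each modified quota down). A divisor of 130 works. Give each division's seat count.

Arden: 6, Brisco: 4, Carrow: 1, Dorne: 0, Eskel: 9, Farrow: 5, Galen: 6

With modified divisor 130: modified quotas Arden 6.431, Brisco 4.246, Carrow 1.538, Dorne 0.892, Eskel 9.623, Farrow 5.862, Galen 6.838.
Rounding down: Arden 6, Brisco 4, Carrow 1, Dorne 0, Eskel 9, Farrow 5, Galen 6 (total 31).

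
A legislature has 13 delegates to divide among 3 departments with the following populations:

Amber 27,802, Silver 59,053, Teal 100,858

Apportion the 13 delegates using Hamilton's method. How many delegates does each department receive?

Amber 2, Silver 4, Teal 7

Total 187713; standard divisor 187713/13 ≈ 14439.462.
Standard quotas: Amber 1.9254, Silver 4.0897, Teal 6.9849.
Lower quotas: Amber 1, Silver 4, Teal 6 (sum 11, leaving 2 seats).
Remainders in descending order: Teal 0.9849, Amber 0.9254, Silver 0.0897.
The surplus seats go to Teal, Amber.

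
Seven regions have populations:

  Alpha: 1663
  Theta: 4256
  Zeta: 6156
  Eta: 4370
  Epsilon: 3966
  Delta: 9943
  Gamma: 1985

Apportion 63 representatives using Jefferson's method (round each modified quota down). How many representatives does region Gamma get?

Standard divisor 32339/63 ≈ 513.317; standard quotas: Alpha 3.240, Theta 8.291, Zeta 11.993, Eta 8.513, Epsilon 7.726, Delta 19.370, Gamma 3.867.
Rounding down gives 3, 8, 11, 8, 7, 19, 3 = 59 seats, so the divisor must be adjusted.
With modified divisor 490: modified quotas Alpha 3.394, Theta 8.686, Zeta 12.563, Eta 8.918, Epsilon 8.094, Delta 20.292, Gamma 4.051.
Rounding down: Alpha 3, Theta 8, Zeta 12, Eta 8, Epsilon 8, Delta 20, Gamma 4 (total 63).
Gamma receives 4.

4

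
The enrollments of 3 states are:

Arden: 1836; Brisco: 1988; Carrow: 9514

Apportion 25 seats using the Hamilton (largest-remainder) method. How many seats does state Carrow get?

Standard divisor: 13338 ÷ 25 ≈ 533.52.
Standard quotas: Arden 3.4413, Brisco 3.7262, Carrow 17.8325.
Lower quotas: Arden 3, Brisco 3, Carrow 17 (sum 23, leaving 2 seats).
Remainders in descending order: Carrow 0.8325, Brisco 0.7262, Arden 0.4413.
Largest remainders: Carrow, Brisco receive the extra seats.
Carrow receives 18.

18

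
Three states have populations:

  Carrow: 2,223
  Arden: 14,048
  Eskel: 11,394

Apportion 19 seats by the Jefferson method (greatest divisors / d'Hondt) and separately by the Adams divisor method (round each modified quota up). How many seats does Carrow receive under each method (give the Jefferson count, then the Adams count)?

1 and 2

Jefferson: Carrow 1, Arden 10, Eskel 8.
Adams: Carrow 2, Arden 9, Eskel 8.
Carrow gets 1 under Jefferson and 2 under Adams.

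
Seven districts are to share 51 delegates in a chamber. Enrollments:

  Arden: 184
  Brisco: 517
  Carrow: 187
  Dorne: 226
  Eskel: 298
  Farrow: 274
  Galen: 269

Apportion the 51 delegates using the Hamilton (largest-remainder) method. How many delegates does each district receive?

Arden 5, Brisco 13, Carrow 5, Dorne 6, Eskel 8, Farrow 7, Galen 7

The standard divisor is 1955/51 ≈ 38.333.
Standard quotas: Arden 4.800, Brisco 13.487, Carrow 4.878, Dorne 5.896, Eskel 7.774, Farrow 7.148, Galen 7.017.
Lower quotas: Arden 4, Brisco 13, Carrow 4, Dorne 5, Eskel 7, Farrow 7, Galen 7 (sum 47, leaving 4 seats).
Remainders in descending order: Dorne 0.896, Carrow 0.878, Arden 0.800, Eskel 0.774, Brisco 0.487, Farrow 0.148, Galen 0.017.
The surplus seats go to Dorne, Carrow, Arden, Eskel.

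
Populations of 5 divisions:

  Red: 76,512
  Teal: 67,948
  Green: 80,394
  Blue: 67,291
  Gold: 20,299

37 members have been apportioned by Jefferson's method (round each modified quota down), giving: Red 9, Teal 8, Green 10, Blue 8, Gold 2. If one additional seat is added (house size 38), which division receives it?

Red

Priority for the next seat is population ÷ (current seats + 1).
Priorities: Red 7651.200, Teal 7549.778, Green 7308.545, Blue 7476.778, Gold 6766.333.
Highest priority: Red.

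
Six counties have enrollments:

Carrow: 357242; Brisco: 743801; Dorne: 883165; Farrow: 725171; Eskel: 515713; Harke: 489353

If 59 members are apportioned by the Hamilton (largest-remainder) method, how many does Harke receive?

8

Total 3714445; standard divisor 3714445/59 ≈ 62956.695.
Standard quotas: Carrow 5.6744, Brisco 11.8145, Dorne 14.0281, Farrow 11.5186, Eskel 8.1916, Harke 7.7729.
Lower quotas: Carrow 5, Brisco 11, Dorne 14, Farrow 11, Eskel 8, Harke 7 (sum 56, leaving 3 seats).
Remainders in descending order: Brisco 0.8145, Harke 0.7729, Carrow 0.6744, Farrow 0.5186, Eskel 0.1916, Dorne 0.0281.
The surplus seats go to Brisco, Harke, Carrow.
Harke receives 8.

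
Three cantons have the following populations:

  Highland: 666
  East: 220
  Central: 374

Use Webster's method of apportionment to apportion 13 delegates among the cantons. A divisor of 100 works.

With modified divisor 100: modified quotas Highland 6.660, East 2.200, Central 3.740.
Rounding to the nearest integer: Highland 7, East 2, Central 4 (total 13).

Highland=7; East=2; Central=4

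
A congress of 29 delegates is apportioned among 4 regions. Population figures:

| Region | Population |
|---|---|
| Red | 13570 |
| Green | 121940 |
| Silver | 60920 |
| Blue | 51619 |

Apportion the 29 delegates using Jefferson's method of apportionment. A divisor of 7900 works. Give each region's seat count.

Red=1, Green=15, Silver=7, Blue=6

With modified divisor 7900: modified quotas Red 1.718, Green 15.435, Silver 7.711, Blue 6.534.
Rounding down: Red 1, Green 15, Silver 7, Blue 6 (total 29).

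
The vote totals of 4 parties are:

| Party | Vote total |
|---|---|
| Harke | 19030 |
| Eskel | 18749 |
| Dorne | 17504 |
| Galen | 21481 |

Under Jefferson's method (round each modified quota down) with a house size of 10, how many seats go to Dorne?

Standard divisor 76764/10 ≈ 7676.4; standard quotas: Harke 2.479, Eskel 2.442, Dorne 2.280, Galen 2.798.
Rounding down gives 2, 2, 2, 2 = 8 seats, so the divisor must be adjusted.
With modified divisor 6300: modified quotas Harke 3.021, Eskel 2.976, Dorne 2.778, Galen 3.410.
Rounding down: Harke 3, Eskel 2, Dorne 2, Galen 3 (total 10).
Dorne receives 2.

2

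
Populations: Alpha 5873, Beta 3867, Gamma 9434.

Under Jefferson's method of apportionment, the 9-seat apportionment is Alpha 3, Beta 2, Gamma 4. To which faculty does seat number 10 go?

Priority for the next seat is population ÷ (current seats + 1).
Priorities: Alpha 1468.250, Beta 1289.000, Gamma 1886.800.
Highest priority: Gamma.

Gamma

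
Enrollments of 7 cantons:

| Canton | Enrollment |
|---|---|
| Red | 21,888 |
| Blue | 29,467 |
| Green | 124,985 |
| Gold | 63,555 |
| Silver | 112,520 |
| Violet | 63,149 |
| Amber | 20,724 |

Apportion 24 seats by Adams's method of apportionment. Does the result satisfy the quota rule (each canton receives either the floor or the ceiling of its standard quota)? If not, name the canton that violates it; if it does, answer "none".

Standard quotas: Red 1.204, Blue 1.621, Green 6.875, Gold 3.496, Silver 6.190, Violet 3.474, Amber 1.140.
Adams allocation: Red 2, Blue 2, Green 6, Gold 4, Silver 6, Violet 3, Amber 1.
Every allocation lies between the lower and upper quota.

none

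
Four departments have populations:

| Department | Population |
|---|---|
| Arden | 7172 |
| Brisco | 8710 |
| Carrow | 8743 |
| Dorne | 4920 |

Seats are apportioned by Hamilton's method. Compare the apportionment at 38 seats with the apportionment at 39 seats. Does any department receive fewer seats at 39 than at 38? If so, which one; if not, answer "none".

Dorne

At 38 seats: Arden 9, Brisco 11, Carrow 11, Dorne 7.
At 39 seats: Arden 9, Brisco 12, Carrow 12, Dorne 6.
Dorne drops from 7 to 6.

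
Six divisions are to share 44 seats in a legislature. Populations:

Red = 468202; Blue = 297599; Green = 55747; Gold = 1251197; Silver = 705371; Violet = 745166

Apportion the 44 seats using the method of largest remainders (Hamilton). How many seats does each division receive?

Red=6; Blue=4; Green=1; Gold=15; Silver=9; Violet=9

Standard divisor: 3523282 ÷ 44 ≈ 80074.591.
Standard quotas: Red 5.8471, Blue 3.7165, Green 0.6962, Gold 15.6254, Silver 8.8089, Violet 9.3059.
Lower quotas: Red 5, Blue 3, Green 0, Gold 15, Silver 8, Violet 9 (sum 40, leaving 4 seats).
Remainders in descending order: Red 0.8471, Silver 0.8089, Blue 0.7165, Green 0.6962, Gold 0.6254, Violet 0.3059.
The surplus seats go to Red, Silver, Blue, Green.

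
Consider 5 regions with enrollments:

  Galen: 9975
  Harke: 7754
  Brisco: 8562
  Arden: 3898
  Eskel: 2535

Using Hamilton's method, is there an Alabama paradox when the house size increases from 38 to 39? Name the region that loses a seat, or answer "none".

none

At 38 seats: Galen 12, Harke 9, Brisco 10, Arden 4, Eskel 3.
At 39 seats: Galen 12, Harke 9, Brisco 10, Arden 5, Eskel 3.
No region's allocation decreased.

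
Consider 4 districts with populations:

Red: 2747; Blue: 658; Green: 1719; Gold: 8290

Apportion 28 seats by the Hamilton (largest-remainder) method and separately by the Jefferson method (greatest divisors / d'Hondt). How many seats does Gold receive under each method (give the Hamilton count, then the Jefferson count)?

17 and 18

Hamilton: Red 6, Blue 1, Green 4, Gold 17.
Jefferson: Red 6, Blue 1, Green 3, Gold 18.
Gold gets 17 under Hamilton and 18 under Jefferson.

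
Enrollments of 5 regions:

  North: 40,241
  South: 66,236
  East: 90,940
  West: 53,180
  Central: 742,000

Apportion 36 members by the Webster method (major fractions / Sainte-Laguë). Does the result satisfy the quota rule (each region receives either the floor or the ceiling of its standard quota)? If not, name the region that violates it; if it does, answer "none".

Standard quotas: North 1.459, South 2.402, East 3.298, West 1.929, Central 26.911.
Webster allocation: North 1, South 2, East 3, West 2, Central 28.
Central has quota 26.911 (lower 26, upper 27) but receives 28 — outside the quota interval.

Central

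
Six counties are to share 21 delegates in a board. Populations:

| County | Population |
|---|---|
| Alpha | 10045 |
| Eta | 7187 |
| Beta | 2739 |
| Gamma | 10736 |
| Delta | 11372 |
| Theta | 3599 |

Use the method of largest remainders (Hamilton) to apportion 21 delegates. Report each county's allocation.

The standard divisor is 45678/21 ≈ 2175.143.
Standard quotas: Alpha 4.6181, Eta 3.3042, Beta 1.2592, Gamma 4.9358, Delta 5.2282, Theta 1.6546.
Lower quotas: Alpha 4, Eta 3, Beta 1, Gamma 4, Delta 5, Theta 1 (sum 18, leaving 3 seats).
Remainders in descending order: Gamma 0.9358, Theta 0.6546, Alpha 0.6181, Eta 0.3042, Beta 0.2592, Delta 0.2282.
The surplus seats go to Gamma, Theta, Alpha.

Alpha 5; Eta 3; Beta 1; Gamma 5; Delta 5; Theta 2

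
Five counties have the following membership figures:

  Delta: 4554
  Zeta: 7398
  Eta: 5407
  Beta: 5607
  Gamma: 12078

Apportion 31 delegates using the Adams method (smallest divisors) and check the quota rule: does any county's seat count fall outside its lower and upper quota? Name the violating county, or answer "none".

Standard quotas: Delta 4.028, Zeta 6.544, Eta 4.783, Beta 4.960, Gamma 10.684.
Adams allocation: Delta 4, Zeta 7, Eta 5, Beta 5, Gamma 10.
Every allocation lies between the lower and upper quota.

none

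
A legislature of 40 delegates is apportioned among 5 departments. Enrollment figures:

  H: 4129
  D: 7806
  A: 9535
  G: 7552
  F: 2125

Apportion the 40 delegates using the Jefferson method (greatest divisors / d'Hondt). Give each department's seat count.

H 5, D 10, A 13, G 10, F 2

Standard divisor 31147/40 ≈ 778.675; standard quotas: H 5.303, D 10.025, A 12.245, G 9.699, F 2.729.
Rounding down gives 5, 10, 12, 9, 2 = 38 seats, so the divisor must be adjusted.
With modified divisor 720: modified quotas H 5.735, D 10.842, A 13.243, G 10.489, F 2.951.
Rounding down: H 5, D 10, A 13, G 10, F 2 (total 40).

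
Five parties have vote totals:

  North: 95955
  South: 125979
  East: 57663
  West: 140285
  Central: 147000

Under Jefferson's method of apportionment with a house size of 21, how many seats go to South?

Standard divisor 566882/21 ≈ 26994.381; standard quotas: North 3.555, South 4.667, East 2.136, West 5.197, Central 5.446.
Rounding down gives 3, 4, 2, 5, 5 = 19 seats, so the divisor must be adjusted.
With modified divisor 24200: modified quotas North 3.965, South 5.206, East 2.383, West 5.797, Central 6.074.
Rounding down: North 3, South 5, East 2, West 5, Central 6 (total 21).
South receives 5.

5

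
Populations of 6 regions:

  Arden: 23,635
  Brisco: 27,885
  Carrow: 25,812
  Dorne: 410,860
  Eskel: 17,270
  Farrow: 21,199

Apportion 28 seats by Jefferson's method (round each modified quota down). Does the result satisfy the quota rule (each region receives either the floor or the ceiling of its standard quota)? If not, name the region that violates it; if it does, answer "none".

Dorne

Standard quotas: Arden 1.257, Brisco 1.483, Carrow 1.372, Dorne 21.843, Eskel 0.918, Farrow 1.127.
Jefferson allocation: Arden 1, Brisco 1, Carrow 1, Dorne 23, Eskel 1, Farrow 1.
Dorne has quota 21.843 (lower 21, upper 22) but receives 23 — outside the quota interval.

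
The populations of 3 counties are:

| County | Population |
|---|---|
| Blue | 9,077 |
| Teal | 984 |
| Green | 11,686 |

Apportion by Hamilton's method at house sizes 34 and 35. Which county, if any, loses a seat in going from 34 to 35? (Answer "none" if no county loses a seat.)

Teal

At 34 seats: Blue 14, Teal 2, Green 18.
At 35 seats: Blue 15, Teal 1, Green 19.
Teal drops from 2 to 1.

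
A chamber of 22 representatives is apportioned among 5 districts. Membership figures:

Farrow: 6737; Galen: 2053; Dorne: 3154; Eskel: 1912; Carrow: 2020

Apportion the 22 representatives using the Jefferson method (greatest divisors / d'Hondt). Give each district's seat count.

Farrow: 10, Galen: 3, Dorne: 4, Eskel: 2, Carrow: 3

Standard divisor 15876/22 ≈ 721.636; standard quotas: Farrow 9.336, Galen 2.845, Dorne 4.371, Eskel 2.650, Carrow 2.799.
Rounding down gives 9, 2, 4, 2, 2 = 19 seats, so the divisor must be adjusted.
With modified divisor 660: modified quotas Farrow 10.208, Galen 3.111, Dorne 4.779, Eskel 2.897, Carrow 3.061.
Rounding down: Farrow 10, Galen 3, Dorne 4, Eskel 2, Carrow 3 (total 22).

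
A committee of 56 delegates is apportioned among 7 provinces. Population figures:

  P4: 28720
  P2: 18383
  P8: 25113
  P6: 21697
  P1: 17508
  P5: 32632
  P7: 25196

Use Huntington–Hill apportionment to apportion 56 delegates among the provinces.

With divisor 2998: modified quotas P4 9.580, P2 6.132, P8 8.377, P6 7.237, P1 5.840, P5 10.885, P7 8.404.
Geometric-mean thresholds: P4 √(9·10)=9.487, P2 √(6·7)=6.481, P8 √(8·9)=8.485, P6 √(7·8)=7.483, P1 √(5·6)=5.477, P5 √(10·11)=10.488, P7 √(8·9)=8.485.
Each quota rounded against its threshold gives P4 10, P2 6, P8 8, P6 7, P1 6, P5 11, P7 8 (total 56).

P4 10, P2 6, P8 8, P6 7, P1 6, P5 11, P7 8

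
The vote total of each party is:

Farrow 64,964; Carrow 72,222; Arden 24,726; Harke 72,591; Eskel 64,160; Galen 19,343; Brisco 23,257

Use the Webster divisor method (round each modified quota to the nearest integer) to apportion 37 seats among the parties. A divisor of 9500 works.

Farrow 7; Carrow 8; Arden 3; Harke 8; Eskel 7; Galen 2; Brisco 2

With modified divisor 9500: modified quotas Farrow 6.838, Carrow 7.602, Arden 2.603, Harke 7.641, Eskel 6.754, Galen 2.036, Brisco 2.448.
Rounding to the nearest integer: Farrow 7, Carrow 8, Arden 3, Harke 8, Eskel 7, Galen 2, Brisco 2 (total 37).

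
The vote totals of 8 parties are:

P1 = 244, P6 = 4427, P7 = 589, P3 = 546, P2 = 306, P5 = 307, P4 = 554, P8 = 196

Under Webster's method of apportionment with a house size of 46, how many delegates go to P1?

Standard divisor 7169/46 ≈ 155.848; standard quotas: P1 1.566, P6 28.406, P7 3.779, P3 3.503, P2 1.963, P5 1.970, P4 3.555, P8 1.258.
Rounding to the nearest integer gives 2, 28, 4, 4, 2, 2, 4, 1 = 47 seats, so the divisor must be adjusted.
With modified divisor 157: modified quotas P1 1.554, P6 28.197, P7 3.752, P3 3.478, P2 1.949, P5 1.955, P4 3.529, P8 1.248.
Rounding to the nearest integer: P1 2, P6 28, P7 4, P3 3, P2 2, P5 2, P4 4, P8 1 (total 46).
P1 receives 2.

2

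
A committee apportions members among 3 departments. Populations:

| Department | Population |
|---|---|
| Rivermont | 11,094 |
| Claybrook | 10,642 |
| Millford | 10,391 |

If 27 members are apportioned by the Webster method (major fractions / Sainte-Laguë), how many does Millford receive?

Standard divisor 32127/27 ≈ 1189.889; standard quotas: Rivermont 9.324, Claybrook 8.944, Millford 8.733.
Rounding to the nearest integer gives Rivermont 9, Claybrook 9, Millford 9 — total 27, matching the house size, so no adjustment is needed.
Millford receives 9.

9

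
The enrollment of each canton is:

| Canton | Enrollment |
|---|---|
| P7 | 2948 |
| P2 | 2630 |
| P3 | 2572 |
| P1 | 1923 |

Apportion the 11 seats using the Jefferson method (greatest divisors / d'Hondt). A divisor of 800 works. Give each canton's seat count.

With modified divisor 800: modified quotas P7 3.685, P2 3.288, P3 3.215, P1 2.404.
Rounding down: P7 3, P2 3, P3 3, P1 2 (total 11).

P7 3; P2 3; P3 3; P1 2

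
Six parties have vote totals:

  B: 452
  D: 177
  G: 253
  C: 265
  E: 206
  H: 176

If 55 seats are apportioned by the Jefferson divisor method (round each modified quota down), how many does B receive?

Standard divisor 1529/55 ≈ 27.8; standard quotas: B 16.259, D 6.367, G 9.101, C 9.532, E 7.410, H 6.331.
Rounding down gives 16, 6, 9, 9, 7, 6 = 53 seats, so the divisor must be adjusted.
With modified divisor 26: modified quotas B 17.385, D 6.808, G 9.731, C 10.192, E 7.923, H 6.769.
Rounding down: B 17, D 6, G 9, C 10, E 7, H 6 (total 55).
B receives 17.

17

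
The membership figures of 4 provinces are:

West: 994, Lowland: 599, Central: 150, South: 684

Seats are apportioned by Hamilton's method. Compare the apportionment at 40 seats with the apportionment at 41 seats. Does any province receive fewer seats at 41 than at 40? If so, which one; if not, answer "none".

At 40 seats: West 16, Lowland 10, Central 3, South 11.
At 41 seats: West 17, Lowland 10, Central 2, South 12.
Central drops from 3 to 2.

Central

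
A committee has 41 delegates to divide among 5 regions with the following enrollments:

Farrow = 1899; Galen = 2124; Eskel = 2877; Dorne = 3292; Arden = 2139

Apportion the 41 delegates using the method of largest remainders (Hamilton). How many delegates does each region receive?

Farrow 6; Galen 7; Eskel 10; Dorne 11; Arden 7

The standard divisor is 12331/41 ≈ 300.756.
Standard quotas: Farrow 6.314, Galen 7.062, Eskel 9.566, Dorne 10.946, Arden 7.112.
Lower quotas: Farrow 6, Galen 7, Eskel 9, Dorne 10, Arden 7 (sum 39, leaving 2 seats).
Remainders in descending order: Dorne 0.946, Eskel 0.566, Farrow 0.314, Arden 0.112, Galen 0.062.
Largest remainders: Dorne, Eskel receive the extra seats.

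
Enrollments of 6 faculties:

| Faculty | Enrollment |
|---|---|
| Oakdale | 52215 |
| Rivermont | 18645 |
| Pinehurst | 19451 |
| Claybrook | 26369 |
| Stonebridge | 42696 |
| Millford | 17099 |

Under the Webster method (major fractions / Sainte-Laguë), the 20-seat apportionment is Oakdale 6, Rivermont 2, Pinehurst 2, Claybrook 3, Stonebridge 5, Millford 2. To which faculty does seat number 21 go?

Oakdale

Priority for the next seat is population ÷ (current seats + 0.5).
Priorities: Oakdale 8033.077, Rivermont 7458.000, Pinehurst 7780.400, Claybrook 7534.000, Stonebridge 7762.909, Millford 6839.600.
Highest priority: Oakdale.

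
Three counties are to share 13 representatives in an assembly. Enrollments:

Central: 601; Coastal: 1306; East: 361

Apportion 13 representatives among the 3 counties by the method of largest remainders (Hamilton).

The standard divisor is 2268/13 ≈ 174.462.
Standard quotas: Central 3.445, Coastal 7.486, East 2.069.
Lower quotas: Central 3, Coastal 7, East 2 (sum 12, leaving 1 seat).
Remainders in descending order: Coastal 0.486, Central 0.445, East 0.069.
The surplus seat goes to Coastal.

Central 3, Coastal 8, East 2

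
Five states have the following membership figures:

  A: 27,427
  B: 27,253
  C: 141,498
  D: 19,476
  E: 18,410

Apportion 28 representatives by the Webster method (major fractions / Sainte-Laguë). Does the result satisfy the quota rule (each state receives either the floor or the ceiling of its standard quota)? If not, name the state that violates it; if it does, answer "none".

C

Standard quotas: A 3.281, B 3.260, C 16.927, D 2.330, E 2.202.
Webster allocation: A 3, B 3, C 18, D 2, E 2.
C has quota 16.927 (lower 16, upper 17) but receives 18 — outside the quota interval.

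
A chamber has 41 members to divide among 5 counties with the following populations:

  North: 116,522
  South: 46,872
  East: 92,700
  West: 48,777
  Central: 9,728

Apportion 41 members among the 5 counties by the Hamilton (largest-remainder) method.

The standard divisor is 314599/41 ≈ 7673.146.
Standard quotas: North 15.1857, South 6.1086, East 12.0811, West 6.3568, Central 1.2678.
Lower quotas: North 15, South 6, East 12, West 6, Central 1 (sum 40, leaving 1 seat).
Remainders in descending order: West 0.3568, Central 0.2678, North 0.1857, South 0.1086, East 0.0811.
The surplus seat goes to West.

North 15, South 6, East 12, West 7, Central 1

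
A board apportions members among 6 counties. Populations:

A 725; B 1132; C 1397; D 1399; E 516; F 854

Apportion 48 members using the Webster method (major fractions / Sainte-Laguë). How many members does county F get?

7

Standard divisor 6023/48 ≈ 125.479; standard quotas: A 5.778, B 9.021, C 11.133, D 11.149, E 4.112, F 6.806.
Rounding to the nearest integer gives A 6, B 9, C 11, D 11, E 4, F 7 — total 48, matching the house size, so no adjustment is needed.
F receives 7.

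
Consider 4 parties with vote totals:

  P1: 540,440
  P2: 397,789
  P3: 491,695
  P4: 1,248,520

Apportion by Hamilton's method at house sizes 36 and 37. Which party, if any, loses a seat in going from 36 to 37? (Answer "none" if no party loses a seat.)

At 36 seats: P1 7, P2 5, P3 7, P4 17.
At 37 seats: P1 7, P2 6, P3 7, P4 17.
No party's allocation decreased.

none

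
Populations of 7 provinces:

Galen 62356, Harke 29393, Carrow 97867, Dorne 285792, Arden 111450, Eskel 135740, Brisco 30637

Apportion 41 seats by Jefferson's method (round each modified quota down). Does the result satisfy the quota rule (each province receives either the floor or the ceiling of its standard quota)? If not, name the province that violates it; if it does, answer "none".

Standard quotas: Galen 3.394, Harke 1.600, Carrow 5.327, Dorne 15.556, Arden 6.066, Eskel 7.389, Brisco 1.668.
Jefferson allocation: Galen 3, Harke 1, Carrow 5, Dorne 17, Arden 6, Eskel 8, Brisco 1.
Dorne has quota 15.556 (lower 15, upper 16) but receives 17 — outside the quota interval.

Dorne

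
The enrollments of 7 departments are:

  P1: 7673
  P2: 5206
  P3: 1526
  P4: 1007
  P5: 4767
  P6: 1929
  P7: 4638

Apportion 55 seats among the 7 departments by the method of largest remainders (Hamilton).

P1: 16, P2: 11, P3: 3, P4: 2, P5: 10, P6: 4, P7: 9

Standard divisor: 26746 ÷ 55 ≈ 486.291.
Standard quotas: P1 15.7786, P2 10.7055, P3 3.1380, P4 2.0708, P5 9.8028, P6 3.9668, P7 9.5375.
Lower quotas: P1 15, P2 10, P3 3, P4 2, P5 9, P6 3, P7 9 (sum 51, leaving 4 seats).
Remainders in descending order: P6 0.9668, P5 0.8028, P1 0.7786, P2 0.7055, P7 0.5375, P3 0.1380, P4 0.0708.
Largest remainders: P6, P5, P1, P2 receive the extra seats.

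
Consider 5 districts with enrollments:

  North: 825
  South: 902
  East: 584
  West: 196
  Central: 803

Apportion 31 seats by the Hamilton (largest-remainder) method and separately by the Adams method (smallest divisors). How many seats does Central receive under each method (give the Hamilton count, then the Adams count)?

8 and 7

Hamilton: North 8, South 8, East 5, West 2, Central 8.
Adams: North 8, South 8, East 6, West 2, Central 7.
Central gets 8 under Hamilton and 7 under Adams.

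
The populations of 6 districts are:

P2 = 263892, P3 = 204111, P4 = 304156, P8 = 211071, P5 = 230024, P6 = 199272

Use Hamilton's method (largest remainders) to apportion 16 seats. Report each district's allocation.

P2 3; P3 2; P4 4; P8 2; P5 3; P6 2

Standard divisor: 1412526 ÷ 16 ≈ 88282.875.
Standard quotas: P2 2.9892, P3 2.3120, P4 3.4452, P8 2.3908, P5 2.6055, P6 2.2572.
Lower quotas: P2 2, P3 2, P4 3, P8 2, P5 2, P6 2 (sum 13, leaving 3 seats).
Remainders in descending order: P2 0.9892, P5 0.6055, P4 0.4452, P8 0.3908, P3 0.3120, P6 0.2572.
Largest remainders: P2, P5, P4 receive the extra seats.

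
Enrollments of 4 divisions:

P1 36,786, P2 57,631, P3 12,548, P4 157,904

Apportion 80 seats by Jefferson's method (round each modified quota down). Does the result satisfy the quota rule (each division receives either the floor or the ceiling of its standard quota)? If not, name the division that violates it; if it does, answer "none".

P4

Standard quotas: P1 11.111, P2 17.407, P3 3.790, P4 47.693.
Jefferson allocation: P1 11, P2 17, P3 3, P4 49.
P4 has quota 47.693 (lower 47, upper 48) but receives 49 — outside the quota interval.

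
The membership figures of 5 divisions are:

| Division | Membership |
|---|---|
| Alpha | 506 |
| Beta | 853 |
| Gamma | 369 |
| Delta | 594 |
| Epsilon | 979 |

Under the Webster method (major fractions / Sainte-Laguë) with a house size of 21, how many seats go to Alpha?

Standard divisor 3301/21 ≈ 157.19; standard quotas: Alpha 3.219, Beta 5.427, Gamma 2.347, Delta 3.779, Epsilon 6.228.
Rounding to the nearest integer gives 3, 5, 2, 4, 6 = 20 seats, so the divisor must be adjusted.
With modified divisor 153: modified quotas Alpha 3.307, Beta 5.575, Gamma 2.412, Delta 3.882, Epsilon 6.399.
Rounding to the nearest integer: Alpha 3, Beta 6, Gamma 2, Delta 4, Epsilon 6 (total 21).
Alpha receives 3.

3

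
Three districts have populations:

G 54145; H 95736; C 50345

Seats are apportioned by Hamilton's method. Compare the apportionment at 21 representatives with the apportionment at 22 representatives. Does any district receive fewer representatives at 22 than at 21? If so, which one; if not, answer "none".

At 21 seats: G 6, H 10, C 5.
At 22 seats: G 6, H 10, C 6.
No district's allocation decreased.

none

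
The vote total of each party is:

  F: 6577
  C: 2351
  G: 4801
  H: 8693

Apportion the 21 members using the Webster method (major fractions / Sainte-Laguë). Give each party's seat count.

Standard divisor 22422/21 ≈ 1067.714; standard quotas: F 6.160, C 2.202, G 4.497, H 8.142.
Rounding to the nearest integer gives 6, 2, 4, 8 = 20 seats, so the divisor must be adjusted.
With modified divisor 1040: modified quotas F 6.324, C 2.261, G 4.616, H 8.359.
Rounding to the nearest integer: F 6, C 2, G 5, H 8 (total 21).

F=6, C=2, G=5, H=8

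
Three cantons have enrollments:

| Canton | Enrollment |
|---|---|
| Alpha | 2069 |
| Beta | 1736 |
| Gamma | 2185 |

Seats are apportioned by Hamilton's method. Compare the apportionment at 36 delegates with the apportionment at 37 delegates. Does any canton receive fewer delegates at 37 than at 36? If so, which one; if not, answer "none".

none

At 36 seats: Alpha 13, Beta 10, Gamma 13.
At 37 seats: Alpha 13, Beta 11, Gamma 13.
No canton's allocation decreased.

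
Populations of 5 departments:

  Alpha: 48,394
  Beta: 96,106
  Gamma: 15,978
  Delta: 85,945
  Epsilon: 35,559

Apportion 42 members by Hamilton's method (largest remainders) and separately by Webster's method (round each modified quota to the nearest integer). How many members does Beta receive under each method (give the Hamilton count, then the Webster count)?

14 and 15

Hamilton: Alpha 7, Beta 14, Gamma 3, Delta 13, Epsilon 5.
Webster: Alpha 7, Beta 15, Gamma 2, Delta 13, Epsilon 5.
Beta gets 14 under Hamilton and 15 under Webster.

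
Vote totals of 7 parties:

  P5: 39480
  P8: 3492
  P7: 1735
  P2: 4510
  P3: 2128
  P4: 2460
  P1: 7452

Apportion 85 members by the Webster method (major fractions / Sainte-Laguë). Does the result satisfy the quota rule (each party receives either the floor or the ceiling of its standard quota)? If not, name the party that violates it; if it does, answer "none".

P5

Standard quotas: P5 54.782, P8 4.845, P7 2.407, P2 6.258, P3 2.953, P4 3.413, P1 10.340.
Webster allocation: P5 56, P8 5, P7 2, P2 6, P3 3, P4 3, P1 10.
P5 has quota 54.782 (lower 54, upper 55) but receives 56 — outside the quota interval.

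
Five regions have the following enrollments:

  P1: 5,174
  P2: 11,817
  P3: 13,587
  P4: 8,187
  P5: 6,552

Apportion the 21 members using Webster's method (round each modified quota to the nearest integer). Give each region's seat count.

Standard divisor 45317/21 ≈ 2157.952; standard quotas: P1 2.398, P2 5.476, P3 6.296, P4 3.794, P5 3.036.
Rounding to the nearest integer gives 2, 5, 6, 4, 3 = 20 seats, so the divisor must be adjusted.
With modified divisor 2100: modified quotas P1 2.464, P2 5.627, P3 6.470, P4 3.899, P5 3.120.
Rounding to the nearest integer: P1 2, P2 6, P3 6, P4 4, P5 3 (total 21).

P1 2, P2 6, P3 6, P4 4, P5 3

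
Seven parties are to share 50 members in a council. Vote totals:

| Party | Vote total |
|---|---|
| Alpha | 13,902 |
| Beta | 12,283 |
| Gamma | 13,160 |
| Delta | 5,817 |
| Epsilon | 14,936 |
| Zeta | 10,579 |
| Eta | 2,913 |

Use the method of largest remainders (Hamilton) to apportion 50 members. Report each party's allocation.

Alpha=10; Beta=8; Gamma=9; Delta=4; Epsilon=10; Zeta=7; Eta=2

Standard divisor: 73590 ÷ 50 ≈ 1471.8.
Standard quotas: Alpha 9.4456, Beta 8.3456, Gamma 8.9414, Delta 3.9523, Epsilon 10.1481, Zeta 7.1878, Eta 1.9792.
Lower quotas: Alpha 9, Beta 8, Gamma 8, Delta 3, Epsilon 10, Zeta 7, Eta 1 (sum 46, leaving 4 seats).
Remainders in descending order: Eta 0.9792, Delta 0.9523, Gamma 0.9414, Alpha 0.4456, Beta 0.3456, Zeta 0.1878, Epsilon 0.1481.
The surplus seats go to Eta, Delta, Gamma, Alpha.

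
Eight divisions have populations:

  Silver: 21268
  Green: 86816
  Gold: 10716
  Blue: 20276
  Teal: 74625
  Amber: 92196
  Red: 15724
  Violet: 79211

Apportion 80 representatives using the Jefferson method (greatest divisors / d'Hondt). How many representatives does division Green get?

Standard divisor 400832/80 ≈ 5010.4; standard quotas: Silver 4.245, Green 17.327, Gold 2.139, Blue 4.047, Teal 14.894, Amber 18.401, Red 3.138, Violet 15.809.
Rounding down gives 4, 17, 2, 4, 14, 18, 3, 15 = 77 seats, so the divisor must be adjusted.
With modified divisor 4840: modified quotas Silver 4.394, Green 17.937, Gold 2.214, Blue 4.189, Teal 15.418, Amber 19.049, Red 3.249, Violet 16.366.
Rounding down: Silver 4, Green 17, Gold 2, Blue 4, Teal 15, Amber 19, Red 3, Violet 16 (total 80).
Green receives 17.

17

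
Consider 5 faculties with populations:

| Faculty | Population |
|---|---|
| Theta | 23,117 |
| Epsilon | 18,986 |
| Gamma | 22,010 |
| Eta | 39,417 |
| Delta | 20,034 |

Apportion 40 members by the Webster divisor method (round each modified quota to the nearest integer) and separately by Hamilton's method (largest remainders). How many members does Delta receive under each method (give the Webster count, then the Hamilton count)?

Webster: Theta 8, Epsilon 6, Gamma 7, Eta 13, Delta 6.
Hamilton: Theta 7, Epsilon 6, Gamma 7, Eta 13, Delta 7.
Delta gets 6 under Webster and 7 under Hamilton.

6 and 7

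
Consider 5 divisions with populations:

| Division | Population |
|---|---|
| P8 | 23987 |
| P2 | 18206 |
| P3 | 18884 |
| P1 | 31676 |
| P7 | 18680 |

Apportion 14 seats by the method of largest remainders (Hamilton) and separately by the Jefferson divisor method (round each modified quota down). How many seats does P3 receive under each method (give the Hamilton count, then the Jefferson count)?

3 and 2

Hamilton: P8 3, P2 2, P3 3, P1 4, P7 2.
Jefferson: P8 3, P2 2, P3 2, P1 5, P7 2.
P3 gets 3 under Hamilton and 2 under Jefferson.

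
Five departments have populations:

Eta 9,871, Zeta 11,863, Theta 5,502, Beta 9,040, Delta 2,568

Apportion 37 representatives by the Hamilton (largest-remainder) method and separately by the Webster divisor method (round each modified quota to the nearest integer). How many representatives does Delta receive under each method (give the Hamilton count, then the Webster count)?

Hamilton: Eta 9, Zeta 11, Theta 5, Beta 9, Delta 3.
Webster: Eta 10, Zeta 11, Theta 5, Beta 9, Delta 2.
Delta gets 3 under Hamilton and 2 under Webster.

3 and 2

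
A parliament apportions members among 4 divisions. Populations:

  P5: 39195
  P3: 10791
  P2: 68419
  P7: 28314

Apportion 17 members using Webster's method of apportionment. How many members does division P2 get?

8

Standard divisor 146719/17 ≈ 8630.529; standard quotas: P5 4.541, P3 1.250, P2 7.928, P7 3.281.
Rounding to the nearest integer gives P5 5, P3 1, P2 8, P7 3 — total 17, matching the house size, so no adjustment is needed.
P2 receives 8.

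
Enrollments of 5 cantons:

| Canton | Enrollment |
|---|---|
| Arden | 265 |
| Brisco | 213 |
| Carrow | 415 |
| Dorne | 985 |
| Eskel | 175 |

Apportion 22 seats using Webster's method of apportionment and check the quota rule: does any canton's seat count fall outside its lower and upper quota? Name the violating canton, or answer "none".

none

Standard quotas: Arden 2.840, Brisco 2.283, Carrow 4.447, Dorne 10.555, Eskel 1.875.
Webster allocation: Arden 3, Brisco 2, Carrow 4, Dorne 11, Eskel 2.
Every allocation lies between the lower and upper quota.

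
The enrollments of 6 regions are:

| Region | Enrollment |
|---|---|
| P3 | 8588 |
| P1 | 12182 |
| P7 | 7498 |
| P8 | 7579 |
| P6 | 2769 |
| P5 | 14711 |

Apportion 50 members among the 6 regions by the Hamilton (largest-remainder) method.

Total 53327; standard divisor 53327/50 ≈ 1066.54.
Standard quotas: P3 8.0522, P1 11.4220, P7 7.0302, P8 7.1062, P6 2.5962, P5 13.7932.
Lower quotas: P3 8, P1 11, P7 7, P8 7, P6 2, P5 13 (sum 48, leaving 2 seats).
Remainders in descending order: P5 0.7932, P6 0.5962, P1 0.4220, P8 0.1062, P3 0.0522, P7 0.0302.
Largest remainders: P5, P6 receive the extra seats.

P3=8, P1=11, P7=7, P8=7, P6=3, P5=14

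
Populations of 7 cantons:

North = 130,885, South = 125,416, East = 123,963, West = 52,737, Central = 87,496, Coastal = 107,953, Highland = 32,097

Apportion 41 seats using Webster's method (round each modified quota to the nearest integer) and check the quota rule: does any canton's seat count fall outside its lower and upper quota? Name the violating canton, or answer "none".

Standard quotas: North 8.124, South 7.785, East 7.694, West 3.273, Central 5.431, Coastal 6.701, Highland 1.992.
Webster allocation: North 8, South 8, East 8, West 3, Central 5, Coastal 7, Highland 2.
Every allocation lies between the lower and upper quota.

none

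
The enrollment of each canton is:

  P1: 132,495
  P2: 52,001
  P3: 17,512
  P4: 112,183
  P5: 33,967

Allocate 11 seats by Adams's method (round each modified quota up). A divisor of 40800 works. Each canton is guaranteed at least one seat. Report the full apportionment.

With modified divisor 40800: modified quotas P1 3.247, P2 1.275, P3 0.429, P4 2.750, P5 0.833.
Rounding up: P1 4, P2 2, P3 1, P4 3, P5 1 (total 11).

P1=4, P2=2, P3=1, P4=3, P5=1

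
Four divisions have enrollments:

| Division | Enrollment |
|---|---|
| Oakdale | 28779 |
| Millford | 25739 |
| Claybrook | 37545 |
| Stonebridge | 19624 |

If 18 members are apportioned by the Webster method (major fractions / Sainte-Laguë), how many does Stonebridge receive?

3

Standard divisor 111687/18 ≈ 6204.833; standard quotas: Oakdale 4.638, Millford 4.148, Claybrook 6.051, Stonebridge 3.163.
Rounding to the nearest integer gives Oakdale 5, Millford 4, Claybrook 6, Stonebridge 3 — total 18, matching the house size, so no adjustment is needed.
Stonebridge receives 3.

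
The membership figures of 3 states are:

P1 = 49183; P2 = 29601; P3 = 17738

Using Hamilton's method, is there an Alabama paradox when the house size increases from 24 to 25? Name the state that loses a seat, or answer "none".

P3

At 24 seats: P1 12, P2 7, P3 5.
At 25 seats: P1 13, P2 8, P3 4.
P3 drops from 5 to 4.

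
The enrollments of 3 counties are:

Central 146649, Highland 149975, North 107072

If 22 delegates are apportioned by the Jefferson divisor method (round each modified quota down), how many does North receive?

6

Standard divisor 403696/22 ≈ 18349.818; standard quotas: Central 7.992, Highland 8.173, North 5.835.
Rounding down gives 7, 8, 5 = 20 seats, so the divisor must be adjusted.
With modified divisor 17300: modified quotas Central 8.477, Highland 8.669, North 6.189.
Rounding down: Central 8, Highland 8, North 6 (total 22).
North receives 6.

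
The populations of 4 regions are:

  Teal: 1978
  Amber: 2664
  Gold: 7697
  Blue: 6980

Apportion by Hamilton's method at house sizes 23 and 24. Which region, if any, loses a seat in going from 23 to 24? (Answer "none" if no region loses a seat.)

At 23 seats: Teal 3, Amber 3, Gold 9, Blue 8.
At 24 seats: Teal 2, Amber 3, Gold 10, Blue 9.
Teal drops from 3 to 2.

Teal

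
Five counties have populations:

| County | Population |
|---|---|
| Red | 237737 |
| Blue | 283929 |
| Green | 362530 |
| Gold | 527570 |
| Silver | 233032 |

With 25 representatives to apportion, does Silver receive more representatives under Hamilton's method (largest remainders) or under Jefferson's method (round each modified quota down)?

Hamilton: Red 4, Blue 4, Green 5, Gold 8, Silver 4.
Jefferson: Red 4, Blue 4, Green 6, Gold 8, Silver 3.
Silver gets 4 under Hamilton and 3 under Jefferson.

Hamilton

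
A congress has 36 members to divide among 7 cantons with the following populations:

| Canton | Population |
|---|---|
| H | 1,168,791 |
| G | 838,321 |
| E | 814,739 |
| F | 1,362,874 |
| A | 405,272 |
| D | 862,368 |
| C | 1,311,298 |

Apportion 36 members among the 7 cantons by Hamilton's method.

H 6, G 5, E 4, F 7, A 2, D 5, C 7

The standard divisor is 6763663/36 ≈ 187879.528.
Standard quotas: H 6.2210, G 4.4620, E 4.3365, F 7.2540, A 2.1571, D 4.5900, C 6.9795.
Lower quotas: H 6, G 4, E 4, F 7, A 2, D 4, C 6 (sum 33, leaving 3 seats).
Remainders in descending order: C 0.9795, D 0.5900, G 0.4620, E 0.3365, F 0.2540, H 0.2210, A 0.1571.
The surplus seats go to C, D, G.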